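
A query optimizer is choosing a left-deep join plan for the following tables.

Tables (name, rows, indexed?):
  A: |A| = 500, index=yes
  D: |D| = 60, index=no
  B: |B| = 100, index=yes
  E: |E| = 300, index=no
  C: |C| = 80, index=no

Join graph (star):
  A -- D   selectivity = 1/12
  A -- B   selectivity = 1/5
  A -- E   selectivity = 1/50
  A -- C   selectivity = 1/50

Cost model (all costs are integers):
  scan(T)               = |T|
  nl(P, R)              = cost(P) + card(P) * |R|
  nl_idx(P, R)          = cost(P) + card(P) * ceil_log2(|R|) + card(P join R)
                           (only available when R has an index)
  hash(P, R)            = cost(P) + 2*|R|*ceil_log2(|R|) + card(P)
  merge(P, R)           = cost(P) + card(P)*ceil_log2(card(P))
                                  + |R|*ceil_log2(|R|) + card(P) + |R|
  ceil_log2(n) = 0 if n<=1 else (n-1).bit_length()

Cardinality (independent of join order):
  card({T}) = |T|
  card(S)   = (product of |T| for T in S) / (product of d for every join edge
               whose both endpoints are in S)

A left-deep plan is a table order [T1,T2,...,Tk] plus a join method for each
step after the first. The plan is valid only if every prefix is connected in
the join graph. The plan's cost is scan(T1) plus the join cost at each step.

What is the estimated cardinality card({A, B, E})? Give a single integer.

60000

Tables in S: A(500), B(100), E(300)
Edges inside S: A-B(d=5), A-E(d=50)
numerator = 500 * 100 * 300 = 15000000
denominator = 5 * 50 = 250
card(S) = 15000000 / 250 = 60000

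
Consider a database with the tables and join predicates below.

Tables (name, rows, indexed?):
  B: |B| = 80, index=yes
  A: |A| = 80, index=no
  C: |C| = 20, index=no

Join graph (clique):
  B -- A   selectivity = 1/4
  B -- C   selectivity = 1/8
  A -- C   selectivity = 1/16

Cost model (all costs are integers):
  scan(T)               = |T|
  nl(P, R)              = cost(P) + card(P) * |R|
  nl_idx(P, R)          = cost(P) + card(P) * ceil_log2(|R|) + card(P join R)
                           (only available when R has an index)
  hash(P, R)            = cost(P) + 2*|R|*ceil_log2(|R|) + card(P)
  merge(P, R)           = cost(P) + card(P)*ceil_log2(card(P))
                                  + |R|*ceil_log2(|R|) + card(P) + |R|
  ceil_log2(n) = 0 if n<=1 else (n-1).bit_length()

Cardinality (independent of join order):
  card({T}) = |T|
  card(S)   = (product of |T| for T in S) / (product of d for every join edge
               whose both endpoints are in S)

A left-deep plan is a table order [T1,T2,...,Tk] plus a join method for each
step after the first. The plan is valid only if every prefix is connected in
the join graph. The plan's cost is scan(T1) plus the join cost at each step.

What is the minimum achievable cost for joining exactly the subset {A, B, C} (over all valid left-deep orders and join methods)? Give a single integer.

Selinger DP over subsets of {A,B,C}:
  {B}: scan cost=80, card=80
  {A}: scan cost=80, card=80
  {C}: scan cost=20, card=20
  {AB}: card=1600; try (B,hash)→1280, (A,hash)→1280, (B,merge)→1360, (A,merge)→1360, (B,nl_idx)→2240, (B,nl)→6480 …(+1); best=1280 via (B,hash)
  {BC}: card=200; try (C,hash)→360, (B,nl_idx)→360, (B,merge)→780, (C,merge)→840, (B,hash)→1160, (B,nl)→1620 …(+1); best=360 via (C,hash)
  {AC}: card=100; try (C,hash)→360, (A,merge)→780, (C,merge)→840, (A,hash)→1160, (A,nl)→1620, (C,nl)→1680; best=360 via (C,hash)
  {ABC}: card=250; try (B,nl_idx)→1310, (B,hash)→1580, (A,hash)→1680, (B,merge)→1800, (A,merge)→2800, (C,hash)→3080 …(+4); best=1310 via (B,nl_idx)

1310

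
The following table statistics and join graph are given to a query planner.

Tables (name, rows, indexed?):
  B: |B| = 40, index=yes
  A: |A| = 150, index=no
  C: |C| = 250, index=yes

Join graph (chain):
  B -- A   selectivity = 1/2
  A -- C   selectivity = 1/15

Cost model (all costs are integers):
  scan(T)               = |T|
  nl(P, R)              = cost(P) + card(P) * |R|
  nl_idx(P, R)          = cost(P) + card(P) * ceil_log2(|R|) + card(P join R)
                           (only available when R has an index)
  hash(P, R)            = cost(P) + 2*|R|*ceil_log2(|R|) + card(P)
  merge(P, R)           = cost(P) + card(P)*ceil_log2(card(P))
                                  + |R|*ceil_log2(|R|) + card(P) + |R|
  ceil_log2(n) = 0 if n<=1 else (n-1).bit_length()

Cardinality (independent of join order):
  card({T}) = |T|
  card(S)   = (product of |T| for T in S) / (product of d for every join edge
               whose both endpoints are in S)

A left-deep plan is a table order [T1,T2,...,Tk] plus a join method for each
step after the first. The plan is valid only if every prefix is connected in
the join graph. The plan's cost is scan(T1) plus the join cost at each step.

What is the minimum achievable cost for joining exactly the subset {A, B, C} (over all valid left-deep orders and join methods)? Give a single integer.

5880

Selinger DP over subsets of {A,B,C}:
  {B}: scan cost=40, card=40
  {A}: scan cost=150, card=150
  {C}: scan cost=250, card=250
  {AB}: card=3000; try (B,hash)→780, (A,merge)→1670, (B,merge)→1780, (A,hash)→2480, (B,nl_idx)→4050, (A,nl)→6040 …(+1); best=780 via (B,hash)
  {AC}: card=2500; try (A,hash)→2900, (C,merge)→3750, (C,nl_idx)→3850, (A,merge)→3850, (C,hash)→4300, (C,nl)→37650 …(+1); best=2900 via (A,hash)
  {ABC}: card=50000; try (B,hash)→5880, (C,hash)→7780, (B,merge)→35680, (C,merge)→42030, (B,nl_idx)→67900, (C,nl_idx)→74780 …(+2); best=5880 via (B,hash)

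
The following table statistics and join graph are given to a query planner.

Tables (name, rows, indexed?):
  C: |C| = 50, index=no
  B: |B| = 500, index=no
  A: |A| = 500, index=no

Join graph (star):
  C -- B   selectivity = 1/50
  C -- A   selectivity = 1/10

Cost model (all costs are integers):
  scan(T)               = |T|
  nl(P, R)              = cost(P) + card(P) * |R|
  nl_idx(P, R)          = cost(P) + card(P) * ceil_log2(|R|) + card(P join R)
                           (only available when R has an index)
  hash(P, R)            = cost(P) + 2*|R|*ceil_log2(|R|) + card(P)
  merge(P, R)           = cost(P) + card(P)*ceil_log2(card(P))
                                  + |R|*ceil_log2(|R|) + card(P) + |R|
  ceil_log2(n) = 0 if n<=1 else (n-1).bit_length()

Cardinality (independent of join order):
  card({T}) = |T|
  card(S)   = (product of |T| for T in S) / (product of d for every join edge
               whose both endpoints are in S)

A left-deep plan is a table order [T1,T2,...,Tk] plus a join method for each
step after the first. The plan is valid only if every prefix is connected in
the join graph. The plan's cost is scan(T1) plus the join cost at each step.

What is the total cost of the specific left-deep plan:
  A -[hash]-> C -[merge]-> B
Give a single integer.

39100

step 1: scan A: cost=500, card=500
step 2: join C via hash
    card(P join C) = 500*50/(10) = 2500
    cost = 500 + 2*50*6 + 500 = 1600
step 3: join B via merge
    card(P join B) = 2500*500/(50) = 25000
    cost = 1600 + 2500*12 + 500*9 + 2500 + 500 = 39100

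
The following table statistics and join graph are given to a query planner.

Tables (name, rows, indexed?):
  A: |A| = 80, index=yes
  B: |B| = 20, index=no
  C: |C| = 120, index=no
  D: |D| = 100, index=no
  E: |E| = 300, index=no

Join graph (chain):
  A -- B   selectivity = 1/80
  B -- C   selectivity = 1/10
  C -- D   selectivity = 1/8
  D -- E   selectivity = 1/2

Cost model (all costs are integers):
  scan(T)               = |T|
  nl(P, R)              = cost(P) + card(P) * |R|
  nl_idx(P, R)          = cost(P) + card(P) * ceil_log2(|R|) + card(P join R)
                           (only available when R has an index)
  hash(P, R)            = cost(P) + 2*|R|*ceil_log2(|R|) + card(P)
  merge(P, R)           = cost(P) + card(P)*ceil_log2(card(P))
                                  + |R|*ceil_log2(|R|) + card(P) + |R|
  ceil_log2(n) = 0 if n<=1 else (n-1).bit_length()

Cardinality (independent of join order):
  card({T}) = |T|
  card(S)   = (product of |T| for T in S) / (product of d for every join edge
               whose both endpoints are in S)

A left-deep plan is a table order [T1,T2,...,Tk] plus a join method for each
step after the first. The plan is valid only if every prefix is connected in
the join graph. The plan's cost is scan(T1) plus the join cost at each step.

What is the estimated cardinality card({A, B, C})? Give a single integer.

Tables in S: A(80), B(20), C(120)
Edges inside S: A-B(d=80), B-C(d=10)
numerator = 80 * 20 * 120 = 192000
denominator = 80 * 10 = 800
card(S) = 192000 / 800 = 240

240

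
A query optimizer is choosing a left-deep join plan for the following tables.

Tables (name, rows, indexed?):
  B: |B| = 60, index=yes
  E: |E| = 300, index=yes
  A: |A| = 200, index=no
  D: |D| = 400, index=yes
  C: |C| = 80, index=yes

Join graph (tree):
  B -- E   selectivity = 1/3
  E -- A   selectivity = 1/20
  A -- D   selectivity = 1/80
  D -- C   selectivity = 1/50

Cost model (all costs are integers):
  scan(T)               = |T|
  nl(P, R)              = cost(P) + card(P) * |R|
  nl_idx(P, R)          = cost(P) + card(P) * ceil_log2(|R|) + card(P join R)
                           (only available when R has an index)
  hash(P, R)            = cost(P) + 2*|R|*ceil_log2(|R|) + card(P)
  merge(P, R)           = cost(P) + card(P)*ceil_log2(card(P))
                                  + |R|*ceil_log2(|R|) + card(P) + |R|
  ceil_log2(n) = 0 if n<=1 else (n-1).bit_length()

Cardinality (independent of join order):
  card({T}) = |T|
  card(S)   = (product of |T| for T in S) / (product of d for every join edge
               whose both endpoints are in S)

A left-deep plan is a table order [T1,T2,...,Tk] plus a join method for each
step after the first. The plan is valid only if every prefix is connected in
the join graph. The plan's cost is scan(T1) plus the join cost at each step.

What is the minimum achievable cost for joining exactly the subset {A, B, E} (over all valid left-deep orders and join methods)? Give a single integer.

7520

Selinger DP over subsets of {A,B,E}:
  {B}: scan cost=60, card=60
  {E}: scan cost=300, card=300
  {A}: scan cost=200, card=200
  {BE}: card=6000; try (B,hash)→1320, (E,merge)→3480, (B,merge)→3720, (E,hash)→5520, (E,nl_idx)→6600, (B,nl_idx)→8100 …(+2); best=1320 via (B,hash)
  {AE}: card=3000; try (A,hash)→3800, (E,merge)→5000, (E,nl_idx)→5000, (A,merge)→5100, (E,hash)→5800, (E,nl)→60200 …(+1); best=3800 via (A,hash)
  {ABE}: card=60000; try (B,hash)→7520, (A,hash)→10520, (B,merge)→43220, (B,nl_idx)→81800, (A,merge)→87120, (B,nl)→183800 …(+1); best=7520 via (B,hash)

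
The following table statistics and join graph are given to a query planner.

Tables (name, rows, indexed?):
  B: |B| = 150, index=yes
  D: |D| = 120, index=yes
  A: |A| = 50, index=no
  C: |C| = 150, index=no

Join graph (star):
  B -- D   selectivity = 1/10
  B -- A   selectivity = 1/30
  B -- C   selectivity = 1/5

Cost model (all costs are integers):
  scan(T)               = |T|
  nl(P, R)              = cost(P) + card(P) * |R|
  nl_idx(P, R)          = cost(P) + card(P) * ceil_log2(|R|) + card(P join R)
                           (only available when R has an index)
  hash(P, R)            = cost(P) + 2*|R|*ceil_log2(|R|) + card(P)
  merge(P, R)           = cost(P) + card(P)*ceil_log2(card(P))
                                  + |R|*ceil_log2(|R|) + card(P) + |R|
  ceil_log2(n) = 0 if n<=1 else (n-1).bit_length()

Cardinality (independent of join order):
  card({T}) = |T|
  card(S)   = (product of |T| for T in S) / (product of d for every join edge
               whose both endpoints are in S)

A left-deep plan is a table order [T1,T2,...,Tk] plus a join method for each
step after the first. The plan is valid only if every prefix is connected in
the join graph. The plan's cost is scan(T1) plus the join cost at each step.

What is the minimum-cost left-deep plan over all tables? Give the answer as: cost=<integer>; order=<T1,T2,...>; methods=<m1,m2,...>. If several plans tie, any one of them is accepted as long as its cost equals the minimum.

cost=8030; order=A,B,D,C; methods=nl_idx,hash,hash

Selinger DP (subsets sized 1..n):
  {B}: scan cost=150, card=150
  {D}: scan cost=120, card=120
  {A}: scan cost=50, card=50
  {C}: scan cost=150, card=150
  {BD}: card=1800; try (D,hash)→1980, (B,merge)→2430, (D,merge)→2460, (B,hash)→2640, (B,nl_idx)→2880, (D,nl_idx)→3000 …(+2); best=1980 via (D,hash)
  {AB}: card=250; try (B,nl_idx)→700, (A,hash)→900, (B,merge)→1750, (A,merge)→1850, (B,hash)→2500, (B,nl)→7550 …(+1); best=700 via (B,nl_idx)
  {BC}: card=4500; try (C,hash)→2700, (B,hash)→2700, (C,merge)→2850, (B,merge)→2850, (B,nl_idx)→5850, (C,nl)→22650 …(+1); best=2700 via (C,hash)
  {ABD}: card=3000; try (D,hash)→2630, (D,merge)→3910, (A,hash)→4380, (D,nl_idx)→5450, (A,merge)→23930, (D,nl)→30700 …(+1); best=2630 via (D,hash)
  {BCD}: card=54000; try (C,hash)→6180, (D,hash)→8880, (C,merge)→24930, (D,merge)→66660, (D,nl_idx)→88200, (C,nl)→271980 …(+1); best=6180 via (C,hash)
  {ABC}: card=7500; try (C,hash)→3350, (C,merge)→4300, (A,hash)→7800, (C,nl)→38200, (A,merge)→66050, (A,nl)→227700; best=3350 via (C,hash)
  {ABCD}: card=90000; try (C,hash)→8030, (D,hash)→12530, (C,merge)→42980, (A,hash)→60780, (D,merge)→109310, (D,nl_idx)→145850 …(+4); best=8030 via (C,hash)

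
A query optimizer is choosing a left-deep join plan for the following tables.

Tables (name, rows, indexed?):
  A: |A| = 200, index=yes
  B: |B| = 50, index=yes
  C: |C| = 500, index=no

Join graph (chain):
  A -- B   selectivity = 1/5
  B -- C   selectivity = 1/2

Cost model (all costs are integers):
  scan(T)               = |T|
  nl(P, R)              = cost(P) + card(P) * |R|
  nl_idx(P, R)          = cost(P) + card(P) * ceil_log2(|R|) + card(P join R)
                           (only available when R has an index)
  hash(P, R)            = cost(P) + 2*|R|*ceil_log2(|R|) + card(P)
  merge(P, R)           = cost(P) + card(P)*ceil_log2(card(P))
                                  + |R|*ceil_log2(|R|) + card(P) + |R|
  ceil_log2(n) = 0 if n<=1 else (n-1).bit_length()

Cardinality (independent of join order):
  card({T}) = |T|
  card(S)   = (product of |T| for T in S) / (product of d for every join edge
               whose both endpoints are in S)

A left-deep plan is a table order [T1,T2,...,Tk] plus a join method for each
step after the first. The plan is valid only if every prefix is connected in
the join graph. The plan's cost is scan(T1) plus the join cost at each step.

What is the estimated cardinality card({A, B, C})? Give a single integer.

Tables in S: A(200), B(50), C(500)
Edges inside S: A-B(d=5), B-C(d=2)
numerator = 200 * 50 * 500 = 5000000
denominator = 5 * 2 = 10
card(S) = 5000000 / 10 = 500000

500000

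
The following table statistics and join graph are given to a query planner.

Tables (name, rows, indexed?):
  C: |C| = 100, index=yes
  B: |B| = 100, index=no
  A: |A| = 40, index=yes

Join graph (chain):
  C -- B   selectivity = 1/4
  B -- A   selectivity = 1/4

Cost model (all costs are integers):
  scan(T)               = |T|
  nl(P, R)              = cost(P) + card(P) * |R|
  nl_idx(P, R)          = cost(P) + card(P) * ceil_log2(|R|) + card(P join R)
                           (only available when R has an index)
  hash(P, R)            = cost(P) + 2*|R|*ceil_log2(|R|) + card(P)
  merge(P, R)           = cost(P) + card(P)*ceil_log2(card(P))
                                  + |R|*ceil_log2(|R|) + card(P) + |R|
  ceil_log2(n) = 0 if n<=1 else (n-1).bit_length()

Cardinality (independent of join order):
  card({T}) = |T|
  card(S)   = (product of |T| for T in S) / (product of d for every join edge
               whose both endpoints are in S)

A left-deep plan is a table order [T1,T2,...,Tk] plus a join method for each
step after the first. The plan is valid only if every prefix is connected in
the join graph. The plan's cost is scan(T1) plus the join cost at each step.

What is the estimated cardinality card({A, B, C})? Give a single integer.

Tables in S: A(40), B(100), C(100)
Edges inside S: C-B(d=4), B-A(d=4)
numerator = 40 * 100 * 100 = 400000
denominator = 4 * 4 = 16
card(S) = 400000 / 16 = 25000

25000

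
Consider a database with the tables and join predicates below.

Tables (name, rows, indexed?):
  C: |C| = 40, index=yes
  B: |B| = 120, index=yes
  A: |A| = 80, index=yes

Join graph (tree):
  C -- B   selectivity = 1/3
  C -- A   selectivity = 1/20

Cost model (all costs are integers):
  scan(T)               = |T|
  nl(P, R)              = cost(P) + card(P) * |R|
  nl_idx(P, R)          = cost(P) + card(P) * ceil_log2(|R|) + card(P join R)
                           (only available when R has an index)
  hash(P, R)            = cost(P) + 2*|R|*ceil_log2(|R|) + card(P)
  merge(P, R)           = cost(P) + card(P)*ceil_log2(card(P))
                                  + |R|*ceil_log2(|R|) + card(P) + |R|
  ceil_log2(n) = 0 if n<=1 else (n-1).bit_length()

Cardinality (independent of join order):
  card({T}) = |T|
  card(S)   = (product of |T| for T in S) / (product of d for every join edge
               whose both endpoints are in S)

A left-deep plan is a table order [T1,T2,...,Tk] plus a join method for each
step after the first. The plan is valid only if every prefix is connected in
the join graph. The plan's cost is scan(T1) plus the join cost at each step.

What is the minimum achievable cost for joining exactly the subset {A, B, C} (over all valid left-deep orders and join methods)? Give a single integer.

2320

Selinger DP over subsets of {A,B,C}:
  {C}: scan cost=40, card=40
  {B}: scan cost=120, card=120
  {A}: scan cost=80, card=80
  {BC}: card=1600; try (C,hash)→720, (B,merge)→1280, (C,merge)→1360, (B,hash)→1760, (B,nl_idx)→1920, (C,nl_idx)→2440 …(+2); best=720 via (C,hash)
  {AC}: card=160; try (A,nl_idx)→480, (C,hash)→640, (C,nl_idx)→720, (A,merge)→960, (C,merge)→1000, (A,hash)→1200 …(+2); best=480 via (A,nl_idx)
  {ABC}: card=6400; try (B,hash)→2320, (B,merge)→2880, (A,hash)→3440, (B,nl_idx)→8000, (A,nl_idx)→18320, (B,nl)→19680 …(+2); best=2320 via (B,hash)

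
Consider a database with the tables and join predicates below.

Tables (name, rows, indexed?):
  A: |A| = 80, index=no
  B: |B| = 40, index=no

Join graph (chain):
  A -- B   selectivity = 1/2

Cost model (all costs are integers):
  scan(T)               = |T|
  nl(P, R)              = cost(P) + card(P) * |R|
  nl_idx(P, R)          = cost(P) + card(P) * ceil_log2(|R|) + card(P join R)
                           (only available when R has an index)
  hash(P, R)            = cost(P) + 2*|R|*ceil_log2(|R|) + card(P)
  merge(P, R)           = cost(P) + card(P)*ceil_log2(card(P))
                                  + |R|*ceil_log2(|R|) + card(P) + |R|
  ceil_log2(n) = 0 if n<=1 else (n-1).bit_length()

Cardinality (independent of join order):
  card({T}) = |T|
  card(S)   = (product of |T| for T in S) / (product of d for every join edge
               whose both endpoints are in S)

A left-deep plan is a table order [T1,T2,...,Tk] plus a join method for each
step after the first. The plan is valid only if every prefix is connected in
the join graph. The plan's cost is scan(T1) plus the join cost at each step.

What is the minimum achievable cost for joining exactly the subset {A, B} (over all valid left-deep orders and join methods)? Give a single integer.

640

Selinger DP over subsets of {A,B}:
  {A}: scan cost=80, card=80
  {B}: scan cost=40, card=40
  {AB}: card=1600; try (B,hash)→640, (A,merge)→960, (B,merge)→1000, (A,hash)→1200, (A,nl)→3240, (B,nl)→3280; best=640 via (B,hash)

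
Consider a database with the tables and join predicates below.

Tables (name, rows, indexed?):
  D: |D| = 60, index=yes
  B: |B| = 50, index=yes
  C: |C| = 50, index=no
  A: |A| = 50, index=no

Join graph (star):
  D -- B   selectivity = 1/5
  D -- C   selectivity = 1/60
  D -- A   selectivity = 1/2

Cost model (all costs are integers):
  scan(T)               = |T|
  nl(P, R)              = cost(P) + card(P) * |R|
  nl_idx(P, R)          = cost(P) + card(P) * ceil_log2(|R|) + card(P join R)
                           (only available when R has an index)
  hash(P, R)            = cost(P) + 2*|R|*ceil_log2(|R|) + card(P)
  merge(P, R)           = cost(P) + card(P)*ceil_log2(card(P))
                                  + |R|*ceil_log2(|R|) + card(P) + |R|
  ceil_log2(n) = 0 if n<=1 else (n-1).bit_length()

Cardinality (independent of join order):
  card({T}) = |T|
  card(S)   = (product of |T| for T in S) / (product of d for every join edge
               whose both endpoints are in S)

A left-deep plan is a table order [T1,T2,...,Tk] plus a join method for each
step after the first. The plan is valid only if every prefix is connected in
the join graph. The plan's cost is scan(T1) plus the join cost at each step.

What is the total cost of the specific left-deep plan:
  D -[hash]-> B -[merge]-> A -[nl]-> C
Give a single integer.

step 1: scan D: cost=60, card=60
step 2: join B via hash
    card(P join B) = 60*50/(5) = 600
    cost = 60 + 2*50*6 + 60 = 720
step 3: join A via merge
    card(P join A) = 600*50/(2) = 15000
    cost = 720 + 600*10 + 50*6 + 600 + 50 = 7670
step 4: join C via nl
    card(P join C) = 15000*50/(60) = 12500
    cost = 7670 + 15000*50 = 757670

757670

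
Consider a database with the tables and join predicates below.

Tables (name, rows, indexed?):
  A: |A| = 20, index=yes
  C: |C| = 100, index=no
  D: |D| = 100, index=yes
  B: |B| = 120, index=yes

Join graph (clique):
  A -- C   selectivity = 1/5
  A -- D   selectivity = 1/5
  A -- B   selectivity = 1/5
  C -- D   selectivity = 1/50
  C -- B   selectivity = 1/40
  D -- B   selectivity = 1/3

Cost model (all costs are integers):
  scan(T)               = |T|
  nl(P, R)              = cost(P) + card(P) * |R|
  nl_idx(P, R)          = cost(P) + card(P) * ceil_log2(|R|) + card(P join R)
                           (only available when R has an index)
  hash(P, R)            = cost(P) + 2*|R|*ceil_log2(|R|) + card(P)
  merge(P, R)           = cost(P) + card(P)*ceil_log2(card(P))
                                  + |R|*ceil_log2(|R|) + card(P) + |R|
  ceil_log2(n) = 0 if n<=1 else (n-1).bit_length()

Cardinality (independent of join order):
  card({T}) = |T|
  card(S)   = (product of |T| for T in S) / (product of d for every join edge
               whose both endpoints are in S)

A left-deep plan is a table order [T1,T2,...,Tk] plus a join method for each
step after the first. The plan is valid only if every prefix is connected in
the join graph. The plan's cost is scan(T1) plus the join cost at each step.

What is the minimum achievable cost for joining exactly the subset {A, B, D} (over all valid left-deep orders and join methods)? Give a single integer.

2320

Selinger DP over subsets of {A,B,D}:
  {A}: scan cost=20, card=20
  {D}: scan cost=100, card=100
  {B}: scan cost=120, card=120
  {AD}: card=400; try (A,hash)→400, (D,nl_idx)→560, (D,merge)→940, (A,nl_idx)→1000, (A,merge)→1020, (D,hash)→1440 …(+2); best=400 via (A,hash)
  {AB}: card=480; try (A,hash)→440, (B,nl_idx)→640, (B,merge)→1100, (A,merge)→1200, (A,nl_idx)→1200, (B,hash)→1720 …(+2); best=440 via (A,hash)
  {BD}: card=4000; try (D,hash)→1640, (B,merge)→1860, (D,merge)→1880, (B,hash)→1880, (B,nl_idx)→4800, (D,nl_idx)→4960 …(+2); best=1640 via (D,hash)
  {ABD}: card=3200; try (D,hash)→2320, (B,hash)→2480, (B,merge)→5360, (A,hash)→5840, (D,merge)→6040, (B,nl_idx)→6400 …(+6); best=2320 via (D,hash)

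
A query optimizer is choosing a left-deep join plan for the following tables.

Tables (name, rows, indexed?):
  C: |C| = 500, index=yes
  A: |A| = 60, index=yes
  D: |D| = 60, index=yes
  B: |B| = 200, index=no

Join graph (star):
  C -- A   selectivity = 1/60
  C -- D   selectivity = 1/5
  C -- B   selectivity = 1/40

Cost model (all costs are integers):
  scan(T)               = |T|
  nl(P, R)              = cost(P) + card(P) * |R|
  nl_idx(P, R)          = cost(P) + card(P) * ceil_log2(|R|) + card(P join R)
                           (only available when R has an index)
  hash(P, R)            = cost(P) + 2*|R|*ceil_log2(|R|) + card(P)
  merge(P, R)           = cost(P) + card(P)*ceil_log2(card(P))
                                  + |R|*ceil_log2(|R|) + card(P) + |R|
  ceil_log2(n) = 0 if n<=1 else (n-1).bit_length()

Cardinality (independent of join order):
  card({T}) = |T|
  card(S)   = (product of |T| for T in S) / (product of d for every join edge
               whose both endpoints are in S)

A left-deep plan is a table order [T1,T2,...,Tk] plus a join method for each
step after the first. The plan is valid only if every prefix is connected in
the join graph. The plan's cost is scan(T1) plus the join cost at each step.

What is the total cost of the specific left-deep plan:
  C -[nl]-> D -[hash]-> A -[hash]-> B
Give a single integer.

step 1: scan C: cost=500, card=500
step 2: join D via nl
    card(P join D) = 500*60/(5) = 6000
    cost = 500 + 500*60 = 30500
step 3: join A via hash
    card(P join A) = 6000*60/(60) = 6000
    cost = 30500 + 2*60*6 + 6000 = 37220
step 4: join B via hash
    card(P join B) = 6000*200/(40) = 30000
    cost = 37220 + 2*200*8 + 6000 = 46420

46420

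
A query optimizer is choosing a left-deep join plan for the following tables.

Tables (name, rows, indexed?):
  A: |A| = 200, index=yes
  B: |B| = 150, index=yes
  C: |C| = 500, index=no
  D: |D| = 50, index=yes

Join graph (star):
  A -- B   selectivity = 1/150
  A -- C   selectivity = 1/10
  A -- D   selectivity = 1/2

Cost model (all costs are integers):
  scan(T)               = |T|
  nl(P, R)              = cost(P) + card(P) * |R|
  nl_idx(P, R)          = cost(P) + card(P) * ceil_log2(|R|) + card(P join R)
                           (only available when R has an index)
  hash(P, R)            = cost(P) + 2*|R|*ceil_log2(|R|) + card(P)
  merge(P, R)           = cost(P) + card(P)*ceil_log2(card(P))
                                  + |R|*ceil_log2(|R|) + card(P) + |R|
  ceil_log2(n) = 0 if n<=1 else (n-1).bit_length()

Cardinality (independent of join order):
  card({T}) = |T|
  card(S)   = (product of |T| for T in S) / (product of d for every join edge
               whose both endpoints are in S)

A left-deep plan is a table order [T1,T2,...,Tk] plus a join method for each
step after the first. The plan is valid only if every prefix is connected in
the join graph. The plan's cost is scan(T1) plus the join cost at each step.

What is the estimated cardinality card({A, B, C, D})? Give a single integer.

Tables in S: A(200), B(150), C(500), D(50)
Edges inside S: A-B(d=150), A-C(d=10), A-D(d=2)
numerator = 200 * 150 * 500 * 50 = 750000000
denominator = 150 * 10 * 2 = 3000
card(S) = 750000000 / 3000 = 250000

250000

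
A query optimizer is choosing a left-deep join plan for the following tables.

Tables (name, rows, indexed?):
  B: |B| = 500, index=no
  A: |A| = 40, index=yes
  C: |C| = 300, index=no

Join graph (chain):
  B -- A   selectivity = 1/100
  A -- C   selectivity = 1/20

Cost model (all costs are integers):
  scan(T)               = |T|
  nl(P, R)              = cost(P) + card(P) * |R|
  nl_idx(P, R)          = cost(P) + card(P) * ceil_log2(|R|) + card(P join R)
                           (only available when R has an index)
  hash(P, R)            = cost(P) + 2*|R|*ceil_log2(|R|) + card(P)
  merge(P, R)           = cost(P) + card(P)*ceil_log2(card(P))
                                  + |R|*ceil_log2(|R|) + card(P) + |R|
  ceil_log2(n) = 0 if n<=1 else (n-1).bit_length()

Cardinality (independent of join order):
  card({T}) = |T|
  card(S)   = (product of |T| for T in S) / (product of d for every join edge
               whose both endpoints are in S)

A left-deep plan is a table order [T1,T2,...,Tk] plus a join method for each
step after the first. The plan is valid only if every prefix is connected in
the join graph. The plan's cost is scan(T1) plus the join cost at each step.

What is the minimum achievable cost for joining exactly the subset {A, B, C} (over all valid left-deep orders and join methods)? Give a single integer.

6280

Selinger DP over subsets of {A,B,C}:
  {B}: scan cost=500, card=500
  {A}: scan cost=40, card=40
  {C}: scan cost=300, card=300
  {AB}: card=200; try (A,hash)→1480, (A,nl_idx)→3700, (B,merge)→5320, (A,merge)→5780, (B,hash)→9080, (B,nl)→20040 …(+1); best=1480 via (A,hash)
  {AC}: card=600; try (A,hash)→1080, (A,nl_idx)→2700, (C,merge)→3320, (A,merge)→3580, (C,hash)→5480, (C,nl)→12040 …(+1); best=1080 via (A,hash)
  {ABC}: card=3000; try (C,merge)→6280, (C,hash)→7080, (B,hash)→10680, (B,merge)→12680, (C,nl)→61480, (B,nl)→301080; best=6280 via (C,merge)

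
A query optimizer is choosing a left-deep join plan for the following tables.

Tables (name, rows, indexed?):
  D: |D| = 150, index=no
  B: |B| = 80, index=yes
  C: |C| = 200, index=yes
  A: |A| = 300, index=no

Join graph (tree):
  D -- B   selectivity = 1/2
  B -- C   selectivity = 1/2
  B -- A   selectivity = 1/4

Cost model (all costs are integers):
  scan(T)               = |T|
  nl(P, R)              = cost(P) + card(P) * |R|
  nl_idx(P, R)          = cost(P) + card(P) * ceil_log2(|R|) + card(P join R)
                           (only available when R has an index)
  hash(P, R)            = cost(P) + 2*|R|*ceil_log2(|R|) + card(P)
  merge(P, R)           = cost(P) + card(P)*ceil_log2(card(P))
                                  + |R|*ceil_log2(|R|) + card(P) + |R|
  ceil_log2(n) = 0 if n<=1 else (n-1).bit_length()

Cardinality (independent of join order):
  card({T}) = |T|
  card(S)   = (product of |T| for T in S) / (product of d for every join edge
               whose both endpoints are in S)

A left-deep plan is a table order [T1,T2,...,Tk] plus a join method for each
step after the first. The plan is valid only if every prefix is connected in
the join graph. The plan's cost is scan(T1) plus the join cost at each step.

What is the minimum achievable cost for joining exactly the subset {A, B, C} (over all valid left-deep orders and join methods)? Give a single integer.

Selinger DP over subsets of {A,B,C}:
  {B}: scan cost=80, card=80
  {C}: scan cost=200, card=200
  {A}: scan cost=300, card=300
  {BC}: card=8000; try (B,hash)→1520, (C,merge)→2520, (B,merge)→2640, (C,hash)→3360, (C,nl_idx)→8720, (B,nl_idx)→9600 …(+2); best=1520 via (B,hash)
  {AB}: card=6000; try (B,hash)→1720, (A,merge)→3720, (B,merge)→3940, (A,hash)→5560, (B,nl_idx)→8400, (A,nl)→24080 …(+1); best=1720 via (B,hash)
  {ABC}: card=600000; try (C,hash)→10920, (A,hash)→14920, (C,merge)→87520, (A,merge)→116520, (C,nl_idx)→649720, (C,nl)→1201720 …(+1); best=10920 via (C,hash)

10920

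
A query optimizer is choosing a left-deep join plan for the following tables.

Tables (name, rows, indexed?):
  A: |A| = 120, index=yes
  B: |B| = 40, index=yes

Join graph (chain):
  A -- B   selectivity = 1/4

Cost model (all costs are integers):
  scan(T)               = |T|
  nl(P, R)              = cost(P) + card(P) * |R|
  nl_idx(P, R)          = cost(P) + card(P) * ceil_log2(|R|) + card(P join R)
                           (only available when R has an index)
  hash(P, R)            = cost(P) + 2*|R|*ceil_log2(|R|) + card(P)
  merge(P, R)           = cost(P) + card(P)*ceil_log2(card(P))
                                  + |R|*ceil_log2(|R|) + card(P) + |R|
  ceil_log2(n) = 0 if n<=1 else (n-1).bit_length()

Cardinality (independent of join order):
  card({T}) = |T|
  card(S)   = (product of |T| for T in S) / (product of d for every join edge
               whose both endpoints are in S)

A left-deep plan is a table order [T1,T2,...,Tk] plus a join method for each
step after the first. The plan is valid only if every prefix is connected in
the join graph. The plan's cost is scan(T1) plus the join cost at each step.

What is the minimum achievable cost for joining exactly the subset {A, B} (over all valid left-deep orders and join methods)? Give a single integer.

720

Selinger DP over subsets of {A,B}:
  {A}: scan cost=120, card=120
  {B}: scan cost=40, card=40
  {AB}: card=1200; try (B,hash)→720, (A,merge)→1280, (B,merge)→1360, (A,nl_idx)→1520, (A,hash)→1760, (B,nl_idx)→2040 …(+2); best=720 via (B,hash)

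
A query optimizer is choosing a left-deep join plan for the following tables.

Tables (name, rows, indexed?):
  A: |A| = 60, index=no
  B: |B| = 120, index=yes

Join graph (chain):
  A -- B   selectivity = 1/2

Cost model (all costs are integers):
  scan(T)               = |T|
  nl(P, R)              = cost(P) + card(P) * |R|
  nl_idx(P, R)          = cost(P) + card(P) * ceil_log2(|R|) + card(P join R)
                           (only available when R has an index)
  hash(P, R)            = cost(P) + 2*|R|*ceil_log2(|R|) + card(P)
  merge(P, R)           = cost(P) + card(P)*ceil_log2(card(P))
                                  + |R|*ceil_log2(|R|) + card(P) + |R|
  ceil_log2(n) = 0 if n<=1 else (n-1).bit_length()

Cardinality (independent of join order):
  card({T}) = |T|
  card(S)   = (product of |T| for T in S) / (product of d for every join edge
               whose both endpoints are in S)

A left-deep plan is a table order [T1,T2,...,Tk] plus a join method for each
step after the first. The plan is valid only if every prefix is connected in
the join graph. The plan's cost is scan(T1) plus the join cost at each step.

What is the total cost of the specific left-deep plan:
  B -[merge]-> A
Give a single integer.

step 1: scan B: cost=120, card=120
step 2: join A via merge
    card(P join A) = 120*60/(2) = 3600
    cost = 120 + 120*7 + 60*6 + 120 + 60 = 1500

1500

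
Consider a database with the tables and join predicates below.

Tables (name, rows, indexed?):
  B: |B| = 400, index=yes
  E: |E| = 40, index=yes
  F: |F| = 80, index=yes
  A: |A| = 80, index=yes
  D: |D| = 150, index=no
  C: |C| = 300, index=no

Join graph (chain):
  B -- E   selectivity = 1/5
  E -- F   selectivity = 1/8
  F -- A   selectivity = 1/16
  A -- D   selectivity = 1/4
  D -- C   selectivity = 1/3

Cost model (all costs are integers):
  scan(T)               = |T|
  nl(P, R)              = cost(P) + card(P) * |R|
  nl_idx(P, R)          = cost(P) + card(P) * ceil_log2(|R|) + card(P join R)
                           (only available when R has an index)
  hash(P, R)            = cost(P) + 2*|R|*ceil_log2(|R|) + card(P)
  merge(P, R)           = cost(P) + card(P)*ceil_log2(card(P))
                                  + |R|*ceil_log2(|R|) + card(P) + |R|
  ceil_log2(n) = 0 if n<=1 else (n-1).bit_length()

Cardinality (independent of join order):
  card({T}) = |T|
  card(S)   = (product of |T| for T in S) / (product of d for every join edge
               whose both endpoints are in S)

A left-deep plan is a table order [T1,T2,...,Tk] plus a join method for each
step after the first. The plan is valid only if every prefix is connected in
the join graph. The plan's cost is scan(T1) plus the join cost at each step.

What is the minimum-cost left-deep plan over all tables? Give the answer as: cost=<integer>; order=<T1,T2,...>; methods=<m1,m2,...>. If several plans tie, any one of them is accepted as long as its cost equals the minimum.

cost=6093920; order=A,F,E,D,B,C; methods=nl_idx,hash,hash,hash,hash

Selinger DP (subsets sized 1..n):
  {B}: scan cost=400, card=400
  {E}: scan cost=40, card=40
  {F}: scan cost=80, card=80
  {A}: scan cost=80, card=80
  {D}: scan cost=150, card=150
  {C}: scan cost=300, card=300
  {BE}: card=3200; try (E,hash)→1280, (B,nl_idx)→3600, (B,merge)→4320, (E,merge)→4680, (E,nl_idx)→6000, (B,hash)→7280 …(+2); best=1280 via (E,hash)
  {EF}: card=400; try (E,hash)→640, (F,nl_idx)→720, (F,merge)→960, (E,nl_idx)→960, (E,merge)→1000, (F,hash)→1200 …(+2); best=640 via (E,hash)
  {AF}: card=400; try (F,nl_idx)→1040, (A,nl_idx)→1040, (F,hash)→1280, (A,hash)→1280, (F,merge)→1360, (A,merge)→1360 …(+2); best=1040 via (F,nl_idx)
  {AD}: card=3000; try (A,hash)→1420, (D,merge)→2070, (A,merge)→2140, (D,hash)→2560, (A,nl_idx)→4200, (D,nl)→12080 …(+1); best=1420 via (A,hash)
  {CD}: card=15000; try (D,hash)→3000, (C,merge)→4500, (D,merge)→4650, (C,hash)→5700, (C,nl)→45150, (D,nl)→45300; best=3000 via (D,hash)
  {BEF}: card=32000; try (F,hash)→5600, (B,hash)→8240, (B,merge)→8640, (B,nl_idx)→36240, (F,merge)→43520, (F,nl_idx)→55680 …(+2); best=5600 via (F,hash)
  {AEF}: card=2000; try (E,hash)→1920, (A,hash)→2160, (A,merge)→5280, (E,merge)→5320, (E,nl_idx)→5440, (A,nl_idx)→5440 …(+2); best=1920 via (E,hash)
  {ADF}: card=15000; try (D,hash)→3840, (F,hash)→5540, (D,merge)→6390, (F,nl_idx)→37420, (F,merge)→41060, (D,nl)→61040 …(+1); best=3840 via (D,hash)
  {ACD}: card=300000; try (C,hash)→9820, (A,hash)→19120, (C,merge)→43420, (A,merge)→228640, (A,nl_idx)→408000, (C,nl)→901420 …(+1); best=9820 via (C,hash)
  {ABEF}: card=160000; try (B,hash)→11120, (B,merge)→29920, (A,hash)→38720, (B,nl_idx)→179920, (A,nl_idx)→389600, (A,merge)→518240 …(+2); best=11120 via (B,hash)
  {ADEF}: card=75000; try (D,hash)→6320, (E,hash)→19320, (D,merge)→27270, (E,nl_idx)→168840, (E,merge)→229120, (D,nl)→301920 …(+1); best=6320 via (D,hash)
  {ACDF}: card=1500000; try (C,hash)→24240, (C,merge)→231840, (F,hash)→310940, (F,nl_idx)→3609820, (C,nl)→4503840, (F,merge)→6010460 …(+1); best=24240 via (C,hash)
  {ABDEF}: card=6000000; try (B,hash)→88520, (D,hash)→173520, (B,merge)→1360320, (D,merge)→3052470, (B,nl_idx)→6681320, (D,nl)→24011120 …(+1); best=88520 via (B,hash)
  {ACDEF}: card=7500000; try (C,hash)→86720, (C,merge)→1359320, (E,hash)→1524720, (E,nl_idx)→16524240, (C,nl)→22506320, (E,merge)→33024520 …(+1); best=86720 via (C,hash)
  {ABCDEF}: card=600000000; try (C,hash)→6093920, (B,hash)→7593920, (C,merge)→144091520, (B,merge)→180090720, (B,nl_idx)→667586720, (C,nl)→1800088520 …(+1); best=6093920 via (C,hash)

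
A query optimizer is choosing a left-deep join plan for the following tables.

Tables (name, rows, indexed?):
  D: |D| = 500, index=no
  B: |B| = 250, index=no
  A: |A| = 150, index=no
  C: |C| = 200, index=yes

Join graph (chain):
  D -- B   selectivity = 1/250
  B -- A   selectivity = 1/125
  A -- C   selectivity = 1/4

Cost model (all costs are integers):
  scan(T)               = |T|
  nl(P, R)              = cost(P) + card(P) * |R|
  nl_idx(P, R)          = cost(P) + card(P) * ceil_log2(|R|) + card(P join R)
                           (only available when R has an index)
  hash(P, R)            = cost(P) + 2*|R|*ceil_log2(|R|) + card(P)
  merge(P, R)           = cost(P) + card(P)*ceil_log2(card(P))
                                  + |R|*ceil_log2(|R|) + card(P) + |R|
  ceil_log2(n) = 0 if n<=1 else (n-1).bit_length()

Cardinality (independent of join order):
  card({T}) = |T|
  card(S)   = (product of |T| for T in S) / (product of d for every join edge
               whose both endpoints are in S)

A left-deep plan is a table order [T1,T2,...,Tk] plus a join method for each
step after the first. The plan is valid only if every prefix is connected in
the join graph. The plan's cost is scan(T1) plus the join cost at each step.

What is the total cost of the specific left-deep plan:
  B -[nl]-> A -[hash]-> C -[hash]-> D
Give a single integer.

step 1: scan B: cost=250, card=250
step 2: join A via nl
    card(P join A) = 250*150/(125) = 300
    cost = 250 + 250*150 = 37750
step 3: join C via hash
    card(P join C) = 300*200/(4) = 15000
    cost = 37750 + 2*200*8 + 300 = 41250
step 4: join D via hash
    card(P join D) = 15000*500/(250) = 30000
    cost = 41250 + 2*500*9 + 15000 = 65250

65250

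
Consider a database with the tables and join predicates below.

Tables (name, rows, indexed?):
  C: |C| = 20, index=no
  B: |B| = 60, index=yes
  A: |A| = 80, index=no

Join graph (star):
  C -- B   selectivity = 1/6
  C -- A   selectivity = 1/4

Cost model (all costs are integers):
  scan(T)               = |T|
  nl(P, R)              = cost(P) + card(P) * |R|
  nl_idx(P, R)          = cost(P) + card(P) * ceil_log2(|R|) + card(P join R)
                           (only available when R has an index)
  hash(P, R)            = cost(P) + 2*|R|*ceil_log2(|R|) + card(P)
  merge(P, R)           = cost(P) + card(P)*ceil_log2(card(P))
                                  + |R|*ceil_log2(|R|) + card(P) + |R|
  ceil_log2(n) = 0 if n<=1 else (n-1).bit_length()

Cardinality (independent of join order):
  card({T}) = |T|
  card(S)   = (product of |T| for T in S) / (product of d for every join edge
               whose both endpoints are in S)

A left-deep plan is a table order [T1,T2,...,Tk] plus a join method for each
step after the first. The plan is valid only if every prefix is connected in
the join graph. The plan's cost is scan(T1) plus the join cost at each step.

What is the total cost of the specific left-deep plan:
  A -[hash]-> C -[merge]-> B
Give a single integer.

step 1: scan A: cost=80, card=80
step 2: join C via hash
    card(P join C) = 80*20/(4) = 400
    cost = 80 + 2*20*5 + 80 = 360
step 3: join B via merge
    card(P join B) = 400*60/(6) = 4000
    cost = 360 + 400*9 + 60*6 + 400 + 60 = 4780

4780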